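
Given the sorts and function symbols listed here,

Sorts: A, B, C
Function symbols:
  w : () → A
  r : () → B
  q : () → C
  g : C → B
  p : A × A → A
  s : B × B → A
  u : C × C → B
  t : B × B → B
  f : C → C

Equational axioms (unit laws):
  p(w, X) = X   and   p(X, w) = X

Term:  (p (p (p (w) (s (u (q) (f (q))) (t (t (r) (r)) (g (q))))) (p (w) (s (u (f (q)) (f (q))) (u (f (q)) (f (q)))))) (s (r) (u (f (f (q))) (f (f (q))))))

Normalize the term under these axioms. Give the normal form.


normal form = (p (p (s (u (q) (f (q))) (t (t (r) (r)) (g (q)))) (s (u (f (q)) (f (q))) (u (f (q)) (f (q))))) (s (r) (u (f (f (q))) (f (f (q))))))

1. (p (p (p (w) (s (u (q) (f (q))) (t (t (r) (r)) (g (q))))) (p (w) (s (u (f (q)) (f (q))) (u (f (q)) (f (q)))))) (s (r) (u (f (f (q))) (f (f (q))))))  →  (p (p (s (u (q) (f (q))) (t (t (r) (r)) (g (q)))) (p (w) (s (u (f (q)) (f (q))) (u (f (q)) (f (q)))))) (s (r) (u (f (f (q))) (f (f (q))))))
2. (p (p (s (u (q) (f (q))) (t (t (r) (r)) (g (q)))) (p (w) (s (u (f (q)) (f (q))) (u (f (q)) (f (q)))))) (s (r) (u (f (f (q))) (f (f (q))))))  →  (p (p (s (u (q) (f (q))) (t (t (r) (r)) (g (q)))) (s (u (f (q)) (f (q))) (u (f (q)) (f (q))))) (s (r) (u (f (f (q))) (f (f (q))))))


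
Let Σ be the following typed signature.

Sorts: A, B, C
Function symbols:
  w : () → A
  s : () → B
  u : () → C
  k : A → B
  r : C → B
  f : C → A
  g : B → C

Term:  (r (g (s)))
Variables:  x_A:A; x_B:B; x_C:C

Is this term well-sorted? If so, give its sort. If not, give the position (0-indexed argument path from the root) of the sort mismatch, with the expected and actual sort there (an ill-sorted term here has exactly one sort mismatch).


well-sorted; sort = B

    (s) : B
  (g (s)) : C
(r (g (s))) : B


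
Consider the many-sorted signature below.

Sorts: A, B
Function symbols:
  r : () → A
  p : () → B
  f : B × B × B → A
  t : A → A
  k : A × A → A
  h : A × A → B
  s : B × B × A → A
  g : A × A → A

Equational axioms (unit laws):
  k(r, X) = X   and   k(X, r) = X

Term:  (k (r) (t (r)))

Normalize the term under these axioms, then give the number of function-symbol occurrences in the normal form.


size = 2

1. (k (r) (t (r)))  →  (t (r))
normal form: (t (r))


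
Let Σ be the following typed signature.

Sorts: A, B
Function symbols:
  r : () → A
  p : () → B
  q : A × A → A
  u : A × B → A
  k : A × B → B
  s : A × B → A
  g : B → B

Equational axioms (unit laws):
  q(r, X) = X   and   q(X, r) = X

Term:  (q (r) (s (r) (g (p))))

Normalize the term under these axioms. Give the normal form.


1. (q (r) (s (r) (g (p))))  →  (s (r) (g (p)))

normal form = (s (r) (g (p)))


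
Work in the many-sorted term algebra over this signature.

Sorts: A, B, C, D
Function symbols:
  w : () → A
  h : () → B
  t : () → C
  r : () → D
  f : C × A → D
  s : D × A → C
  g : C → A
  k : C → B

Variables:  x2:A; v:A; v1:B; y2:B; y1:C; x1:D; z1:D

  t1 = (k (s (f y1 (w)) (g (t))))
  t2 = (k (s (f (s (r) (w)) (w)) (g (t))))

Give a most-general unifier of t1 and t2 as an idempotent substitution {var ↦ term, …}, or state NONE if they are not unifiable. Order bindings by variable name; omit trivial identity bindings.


{y1 ↦ (s (r) (w))}


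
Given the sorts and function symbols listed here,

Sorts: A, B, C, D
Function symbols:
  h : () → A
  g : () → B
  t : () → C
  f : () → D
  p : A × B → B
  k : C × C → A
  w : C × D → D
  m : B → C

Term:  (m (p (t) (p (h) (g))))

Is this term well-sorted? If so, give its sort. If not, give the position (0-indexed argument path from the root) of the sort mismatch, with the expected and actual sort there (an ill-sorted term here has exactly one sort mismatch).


ill-sorted at position [0, 0]: expected A, got C

    (t) : C
      (h) : A
      (g) : B
    (p (h) (g)) : B
  (p (t) (p (h) (g))) : ✗ arg 0 at [0, 0] has sort C, expected A


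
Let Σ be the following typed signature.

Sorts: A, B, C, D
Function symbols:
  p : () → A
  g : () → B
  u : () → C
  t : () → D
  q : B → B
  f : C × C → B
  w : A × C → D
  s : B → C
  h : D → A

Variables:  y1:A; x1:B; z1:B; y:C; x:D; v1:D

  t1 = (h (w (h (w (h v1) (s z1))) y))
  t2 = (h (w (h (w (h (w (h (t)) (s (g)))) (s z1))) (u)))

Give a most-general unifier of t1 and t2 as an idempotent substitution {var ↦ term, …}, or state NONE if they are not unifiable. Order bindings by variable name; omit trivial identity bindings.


{v1 ↦ (w (h (t)) (s (g))), y ↦ (u)}


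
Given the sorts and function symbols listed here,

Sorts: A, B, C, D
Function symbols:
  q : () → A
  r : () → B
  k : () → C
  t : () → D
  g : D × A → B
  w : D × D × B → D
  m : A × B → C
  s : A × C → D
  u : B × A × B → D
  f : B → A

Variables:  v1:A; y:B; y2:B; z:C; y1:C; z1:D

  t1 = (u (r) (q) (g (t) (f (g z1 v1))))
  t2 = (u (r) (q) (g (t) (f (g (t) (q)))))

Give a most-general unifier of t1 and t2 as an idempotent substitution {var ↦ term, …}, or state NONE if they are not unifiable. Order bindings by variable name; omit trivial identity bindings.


{v1 ↦ (q), z1 ↦ (t)}


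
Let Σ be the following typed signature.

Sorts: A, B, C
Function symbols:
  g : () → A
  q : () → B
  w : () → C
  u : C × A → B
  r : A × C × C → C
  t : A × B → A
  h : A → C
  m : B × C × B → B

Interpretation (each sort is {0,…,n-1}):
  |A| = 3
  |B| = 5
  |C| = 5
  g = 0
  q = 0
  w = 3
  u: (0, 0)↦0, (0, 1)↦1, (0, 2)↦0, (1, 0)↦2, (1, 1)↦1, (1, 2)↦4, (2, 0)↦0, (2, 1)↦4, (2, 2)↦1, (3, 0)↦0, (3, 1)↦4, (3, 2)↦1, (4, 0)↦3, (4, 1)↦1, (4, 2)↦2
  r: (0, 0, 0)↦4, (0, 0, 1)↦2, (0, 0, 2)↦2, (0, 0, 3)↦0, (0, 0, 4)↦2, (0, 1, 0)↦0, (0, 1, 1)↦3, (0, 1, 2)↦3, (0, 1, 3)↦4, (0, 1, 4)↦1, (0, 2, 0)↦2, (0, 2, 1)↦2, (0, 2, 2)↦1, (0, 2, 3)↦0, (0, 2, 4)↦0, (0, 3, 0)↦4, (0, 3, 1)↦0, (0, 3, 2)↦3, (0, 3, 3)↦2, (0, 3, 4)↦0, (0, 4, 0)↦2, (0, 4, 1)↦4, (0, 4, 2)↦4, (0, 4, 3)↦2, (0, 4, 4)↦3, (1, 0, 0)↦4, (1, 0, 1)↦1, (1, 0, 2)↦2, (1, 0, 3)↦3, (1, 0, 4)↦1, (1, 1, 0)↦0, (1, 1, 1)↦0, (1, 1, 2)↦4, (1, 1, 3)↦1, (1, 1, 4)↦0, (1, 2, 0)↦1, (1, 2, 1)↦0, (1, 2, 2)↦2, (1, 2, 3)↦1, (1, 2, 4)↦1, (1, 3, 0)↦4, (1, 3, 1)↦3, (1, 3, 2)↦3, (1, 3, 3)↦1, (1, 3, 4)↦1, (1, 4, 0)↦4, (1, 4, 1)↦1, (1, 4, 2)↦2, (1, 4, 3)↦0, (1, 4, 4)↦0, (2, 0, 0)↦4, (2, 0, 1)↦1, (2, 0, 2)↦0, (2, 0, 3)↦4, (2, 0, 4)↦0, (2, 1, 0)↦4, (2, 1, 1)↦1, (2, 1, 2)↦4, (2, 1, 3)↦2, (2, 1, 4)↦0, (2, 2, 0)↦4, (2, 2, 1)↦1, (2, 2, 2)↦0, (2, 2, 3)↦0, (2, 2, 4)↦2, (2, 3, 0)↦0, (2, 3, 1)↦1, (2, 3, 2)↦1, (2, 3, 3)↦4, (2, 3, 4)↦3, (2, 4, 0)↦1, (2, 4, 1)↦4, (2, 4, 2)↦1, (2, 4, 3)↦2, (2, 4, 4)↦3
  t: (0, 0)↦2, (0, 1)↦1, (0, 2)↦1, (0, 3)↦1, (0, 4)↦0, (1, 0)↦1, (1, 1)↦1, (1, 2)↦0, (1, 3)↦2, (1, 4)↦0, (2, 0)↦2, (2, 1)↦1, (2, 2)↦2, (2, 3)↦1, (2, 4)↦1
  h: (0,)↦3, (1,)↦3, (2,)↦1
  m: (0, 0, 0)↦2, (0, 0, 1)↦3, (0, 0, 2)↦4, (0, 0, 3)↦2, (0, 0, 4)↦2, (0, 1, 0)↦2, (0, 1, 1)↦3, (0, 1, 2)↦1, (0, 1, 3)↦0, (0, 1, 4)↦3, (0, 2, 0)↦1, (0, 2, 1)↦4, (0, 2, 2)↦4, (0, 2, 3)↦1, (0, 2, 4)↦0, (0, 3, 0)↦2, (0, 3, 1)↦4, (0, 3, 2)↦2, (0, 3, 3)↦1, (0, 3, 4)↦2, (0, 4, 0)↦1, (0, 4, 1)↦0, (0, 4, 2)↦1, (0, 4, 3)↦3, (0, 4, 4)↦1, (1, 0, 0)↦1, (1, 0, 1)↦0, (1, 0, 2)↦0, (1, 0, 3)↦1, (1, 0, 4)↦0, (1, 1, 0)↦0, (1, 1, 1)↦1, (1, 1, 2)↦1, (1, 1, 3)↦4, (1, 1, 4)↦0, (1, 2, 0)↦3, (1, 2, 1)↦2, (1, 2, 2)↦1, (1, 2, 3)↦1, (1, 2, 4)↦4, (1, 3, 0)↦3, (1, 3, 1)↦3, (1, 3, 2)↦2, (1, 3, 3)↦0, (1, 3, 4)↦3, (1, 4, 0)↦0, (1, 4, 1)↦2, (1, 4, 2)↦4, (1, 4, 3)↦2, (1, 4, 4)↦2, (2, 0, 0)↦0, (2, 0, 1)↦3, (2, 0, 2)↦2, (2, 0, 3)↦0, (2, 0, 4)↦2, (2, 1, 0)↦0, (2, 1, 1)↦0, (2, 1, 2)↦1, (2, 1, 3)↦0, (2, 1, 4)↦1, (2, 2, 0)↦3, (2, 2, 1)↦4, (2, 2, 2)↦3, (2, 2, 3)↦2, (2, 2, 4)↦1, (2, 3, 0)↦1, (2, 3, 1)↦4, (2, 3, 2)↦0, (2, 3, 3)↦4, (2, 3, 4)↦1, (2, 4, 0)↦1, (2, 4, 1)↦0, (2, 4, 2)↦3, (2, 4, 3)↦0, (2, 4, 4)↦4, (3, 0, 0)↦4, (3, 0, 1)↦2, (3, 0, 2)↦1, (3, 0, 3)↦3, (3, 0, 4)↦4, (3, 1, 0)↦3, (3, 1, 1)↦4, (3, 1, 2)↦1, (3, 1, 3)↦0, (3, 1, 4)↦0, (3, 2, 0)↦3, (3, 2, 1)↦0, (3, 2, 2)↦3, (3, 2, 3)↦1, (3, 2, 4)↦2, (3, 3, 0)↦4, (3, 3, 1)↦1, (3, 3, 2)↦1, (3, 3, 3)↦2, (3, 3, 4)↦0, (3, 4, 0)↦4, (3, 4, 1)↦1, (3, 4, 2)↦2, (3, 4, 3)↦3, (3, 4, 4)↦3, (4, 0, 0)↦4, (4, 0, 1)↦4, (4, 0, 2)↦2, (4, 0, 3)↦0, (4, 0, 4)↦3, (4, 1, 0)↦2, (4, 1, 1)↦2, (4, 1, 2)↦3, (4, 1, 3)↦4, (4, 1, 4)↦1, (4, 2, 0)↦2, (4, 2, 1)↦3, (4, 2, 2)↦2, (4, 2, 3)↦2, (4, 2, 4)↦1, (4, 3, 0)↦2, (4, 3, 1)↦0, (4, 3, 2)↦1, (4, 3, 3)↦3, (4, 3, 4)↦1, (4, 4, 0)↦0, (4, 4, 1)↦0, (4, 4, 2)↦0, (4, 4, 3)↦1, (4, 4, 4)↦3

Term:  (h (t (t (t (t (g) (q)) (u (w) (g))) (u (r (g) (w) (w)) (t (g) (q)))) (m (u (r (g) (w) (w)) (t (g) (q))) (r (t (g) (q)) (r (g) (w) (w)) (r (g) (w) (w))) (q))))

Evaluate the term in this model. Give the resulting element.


value = 3

  g = 0
  q = 0
  (t (g) (q)) = t(0, 0) = 2
  w = 3
  g = 0
  (u (w) (g)) = u(3, 0) = 0
  (t (t (g) (q)) (u (w) (g))) = t(2, 0) = 2
  g = 0
  w = 3
  w = 3
  (r (g) (w) (w)) = r(0, 3, 3) = 2
  g = 0
  q = 0
  (t (g) (q)) = t(0, 0) = 2
  (u (r (g) (w) (w)) (t (g) (q))) = u(2, 2) = 1
  (t (t (t (g) (q)) (u (w) (g))) (u (r (g) (w) (w)) (t (g) (q)))) = t(2, 1) = 1
  g = 0
  w = 3
  w = 3
  (r (g) (w) (w)) = r(0, 3, 3) = 2
  g = 0
  q = 0
  (t (g) (q)) = t(0, 0) = 2
  (u (r (g) (w) (w)) (t (g) (q))) = u(2, 2) = 1
  g = 0
  q = 0
  (t (g) (q)) = t(0, 0) = 2
  g = 0
  w = 3
  w = 3
  (r (g) (w) (w)) = r(0, 3, 3) = 2
  g = 0
  w = 3
  w = 3
  (r (g) (w) (w)) = r(0, 3, 3) = 2
  (r (t (g) (q)) (r (g) (w) (w)) (r (g) (w) (w))) = r(2, 2, 2) = 0
  q = 0
  (m (u (r (g) (w) (w)) (t (g) (q))) (r (t (g) (q)) (r (g) (w) (w)) (r (g) (w) (w))) (q)) = m(1, 0, 0) = 1
  (t (t (t (t (g) (q)) (u (w) (g))) (u (r (g) (w) (w)) (t (g) (q)))) (m (u (r (g) (w) (w)) (t (g) (q))) (r (t (g) (q)) (r (g) (w) (w)) (r (g) (w) (w))) (q))) = t(1, 1) = 1
  (h (t (t (t (t (g) (q)) (u (w) (g))) (u (r (g) (w) (w)) (t (g) (q)))) (m (u (r (g) (w) (w)) (t (g) (q))) (r (t (g) (q)) (r (g) (w) (w)) (r (g) (w) (w))) (q)))) = h(1,) = 3


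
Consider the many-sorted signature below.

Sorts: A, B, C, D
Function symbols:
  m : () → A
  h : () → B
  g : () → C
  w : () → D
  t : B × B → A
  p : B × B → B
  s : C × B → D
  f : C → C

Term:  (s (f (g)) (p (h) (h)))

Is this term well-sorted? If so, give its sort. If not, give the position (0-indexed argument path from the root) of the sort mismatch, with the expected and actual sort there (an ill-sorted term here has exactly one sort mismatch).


well-sorted; sort = D

    (g) : C
  (f (g)) : C
    (h) : B
    (h) : B
  (p (h) (h)) : B
(s (f (g)) (p (h) (h))) : D


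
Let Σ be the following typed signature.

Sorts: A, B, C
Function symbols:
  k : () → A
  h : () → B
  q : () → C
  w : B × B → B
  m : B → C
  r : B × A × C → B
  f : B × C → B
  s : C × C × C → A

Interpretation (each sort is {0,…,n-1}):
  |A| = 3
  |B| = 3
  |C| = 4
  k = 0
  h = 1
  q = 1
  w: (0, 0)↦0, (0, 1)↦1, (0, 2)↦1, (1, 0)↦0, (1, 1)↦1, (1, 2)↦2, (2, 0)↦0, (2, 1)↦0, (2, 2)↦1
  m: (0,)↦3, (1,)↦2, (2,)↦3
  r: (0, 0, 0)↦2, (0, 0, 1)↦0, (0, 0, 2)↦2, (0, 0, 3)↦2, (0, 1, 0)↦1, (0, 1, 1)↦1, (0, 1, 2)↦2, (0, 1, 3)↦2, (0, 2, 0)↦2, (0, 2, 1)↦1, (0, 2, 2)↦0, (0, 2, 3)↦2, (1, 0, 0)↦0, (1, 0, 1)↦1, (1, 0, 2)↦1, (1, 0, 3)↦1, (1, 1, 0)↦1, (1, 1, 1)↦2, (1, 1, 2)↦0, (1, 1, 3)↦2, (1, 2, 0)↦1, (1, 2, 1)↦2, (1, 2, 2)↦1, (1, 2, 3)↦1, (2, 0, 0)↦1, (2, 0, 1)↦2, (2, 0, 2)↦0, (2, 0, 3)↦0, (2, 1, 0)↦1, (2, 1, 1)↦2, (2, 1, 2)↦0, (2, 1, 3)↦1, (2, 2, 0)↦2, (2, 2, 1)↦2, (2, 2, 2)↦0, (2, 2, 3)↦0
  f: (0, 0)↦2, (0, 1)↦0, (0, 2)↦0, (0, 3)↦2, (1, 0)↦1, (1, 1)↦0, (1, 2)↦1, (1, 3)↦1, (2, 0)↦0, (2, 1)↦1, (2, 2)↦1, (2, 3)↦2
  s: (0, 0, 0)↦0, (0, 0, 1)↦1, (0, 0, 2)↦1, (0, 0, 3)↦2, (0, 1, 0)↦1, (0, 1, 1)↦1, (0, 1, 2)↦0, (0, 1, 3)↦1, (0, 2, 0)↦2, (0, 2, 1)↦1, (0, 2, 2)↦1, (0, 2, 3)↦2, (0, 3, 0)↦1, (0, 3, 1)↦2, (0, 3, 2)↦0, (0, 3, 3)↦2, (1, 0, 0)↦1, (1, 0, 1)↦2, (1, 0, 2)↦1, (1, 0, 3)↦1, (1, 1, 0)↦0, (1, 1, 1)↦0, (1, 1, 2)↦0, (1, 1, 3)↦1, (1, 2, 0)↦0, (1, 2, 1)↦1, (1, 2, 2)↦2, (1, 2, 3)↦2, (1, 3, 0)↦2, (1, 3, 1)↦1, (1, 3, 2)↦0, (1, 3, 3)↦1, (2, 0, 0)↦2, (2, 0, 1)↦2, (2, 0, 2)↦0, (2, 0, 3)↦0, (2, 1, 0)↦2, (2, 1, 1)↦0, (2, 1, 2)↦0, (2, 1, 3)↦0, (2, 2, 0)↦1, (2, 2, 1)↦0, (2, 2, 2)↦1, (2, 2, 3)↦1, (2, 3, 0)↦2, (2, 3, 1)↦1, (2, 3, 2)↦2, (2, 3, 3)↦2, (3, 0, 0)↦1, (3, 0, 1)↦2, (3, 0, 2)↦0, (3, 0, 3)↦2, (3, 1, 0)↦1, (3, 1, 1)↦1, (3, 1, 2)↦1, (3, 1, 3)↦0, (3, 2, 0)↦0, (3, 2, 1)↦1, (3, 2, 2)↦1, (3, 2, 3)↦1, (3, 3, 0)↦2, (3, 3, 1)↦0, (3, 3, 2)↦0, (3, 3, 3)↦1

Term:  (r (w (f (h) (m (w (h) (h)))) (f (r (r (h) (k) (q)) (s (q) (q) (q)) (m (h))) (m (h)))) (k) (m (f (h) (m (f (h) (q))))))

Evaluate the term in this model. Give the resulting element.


value = 1

  h = 1
  h = 1
  h = 1
  (w (h) (h)) = w(1, 1) = 1
  (m (w (h) (h))) = m(1,) = 2
  (f (h) (m (w (h) (h)))) = f(1, 2) = 1
  h = 1
  k = 0
  q = 1
  (r (h) (k) (q)) = r(1, 0, 1) = 1
  q = 1
  q = 1
  q = 1
  (s (q) (q) (q)) = s(1, 1, 1) = 0
  h = 1
  (m (h)) = m(1,) = 2
  (r (r (h) (k) (q)) (s (q) (q) (q)) (m (h))) = r(1, 0, 2) = 1
  h = 1
  (m (h)) = m(1,) = 2
  (f (r (r (h) (k) (q)) (s (q) (q) (q)) (m (h))) (m (h))) = f(1, 2) = 1
  (w (f (h) (m (w (h) (h)))) (f (r (r (h) (k) (q)) (s (q) (q) (q)) (m (h))) (m (h)))) = w(1, 1) = 1
  k = 0
  h = 1
  h = 1
  q = 1
  (f (h) (q)) = f(1, 1) = 0
  (m (f (h) (q))) = m(0,) = 3
  (f (h) (m (f (h) (q)))) = f(1, 3) = 1
  (m (f (h) (m (f (h) (q))))) = m(1,) = 2
  (r (w (f (h) (m (w (h) (h)))) (f (r (r (h) (k) (q)) (s (q) (q) (q)) (m (h))) (m (h)))) (k) (m (f (h) (m (f (h) (q)))))) = r(1, 0, 2) = 1


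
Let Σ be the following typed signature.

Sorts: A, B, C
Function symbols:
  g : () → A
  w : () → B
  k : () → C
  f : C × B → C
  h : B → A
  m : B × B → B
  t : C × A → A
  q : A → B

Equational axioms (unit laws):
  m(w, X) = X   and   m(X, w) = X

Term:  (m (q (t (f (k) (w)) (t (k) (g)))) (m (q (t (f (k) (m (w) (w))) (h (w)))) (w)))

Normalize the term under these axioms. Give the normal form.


normal form = (m (q (t (f (k) (w)) (t (k) (g)))) (q (t (f (k) (w)) (h (w)))))

1. (m (q (t (f (k) (w)) (t (k) (g)))) (m (q (t (f (k) (m (w) (w))) (h (w)))) (w)))  →  (m (q (t (f (k) (w)) (t (k) (g)))) (q (t (f (k) (m (w) (w))) (h (w)))))
2. (m (q (t (f (k) (w)) (t (k) (g)))) (q (t (f (k) (m (w) (w))) (h (w)))))  →  (m (q (t (f (k) (w)) (t (k) (g)))) (q (t (f (k) (w)) (h (w)))))


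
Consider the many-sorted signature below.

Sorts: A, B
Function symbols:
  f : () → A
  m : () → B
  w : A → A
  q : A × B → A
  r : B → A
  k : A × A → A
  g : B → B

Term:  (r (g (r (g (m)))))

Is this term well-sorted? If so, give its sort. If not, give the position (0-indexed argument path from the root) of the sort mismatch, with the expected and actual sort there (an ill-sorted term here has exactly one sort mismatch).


ill-sorted at position [0, 0]: expected B, got A

        (m) : B
      (g (m)) : B
    (r (g (m))) : A
  (g (r (g (m)))) : ✗ arg 0 at [0, 0] has sort A, expected B


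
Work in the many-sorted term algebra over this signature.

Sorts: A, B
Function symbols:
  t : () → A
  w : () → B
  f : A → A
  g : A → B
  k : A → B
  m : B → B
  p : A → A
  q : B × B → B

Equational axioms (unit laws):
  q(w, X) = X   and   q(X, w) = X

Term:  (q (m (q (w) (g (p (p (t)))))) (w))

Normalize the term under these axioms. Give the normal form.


1. (q (m (q (w) (g (p (p (t)))))) (w))  →  (m (q (w) (g (p (p (t))))))
2. (m (q (w) (g (p (p (t))))))  →  (m (g (p (p (t)))))

normal form = (m (g (p (p (t)))))


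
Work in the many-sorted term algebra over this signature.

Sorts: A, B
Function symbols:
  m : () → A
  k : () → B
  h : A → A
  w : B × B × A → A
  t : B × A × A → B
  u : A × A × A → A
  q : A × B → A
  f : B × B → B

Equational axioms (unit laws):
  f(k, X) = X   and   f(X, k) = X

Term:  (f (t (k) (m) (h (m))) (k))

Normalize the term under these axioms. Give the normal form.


normal form = (t (k) (m) (h (m)))

1. (f (t (k) (m) (h (m))) (k))  →  (t (k) (m) (h (m)))


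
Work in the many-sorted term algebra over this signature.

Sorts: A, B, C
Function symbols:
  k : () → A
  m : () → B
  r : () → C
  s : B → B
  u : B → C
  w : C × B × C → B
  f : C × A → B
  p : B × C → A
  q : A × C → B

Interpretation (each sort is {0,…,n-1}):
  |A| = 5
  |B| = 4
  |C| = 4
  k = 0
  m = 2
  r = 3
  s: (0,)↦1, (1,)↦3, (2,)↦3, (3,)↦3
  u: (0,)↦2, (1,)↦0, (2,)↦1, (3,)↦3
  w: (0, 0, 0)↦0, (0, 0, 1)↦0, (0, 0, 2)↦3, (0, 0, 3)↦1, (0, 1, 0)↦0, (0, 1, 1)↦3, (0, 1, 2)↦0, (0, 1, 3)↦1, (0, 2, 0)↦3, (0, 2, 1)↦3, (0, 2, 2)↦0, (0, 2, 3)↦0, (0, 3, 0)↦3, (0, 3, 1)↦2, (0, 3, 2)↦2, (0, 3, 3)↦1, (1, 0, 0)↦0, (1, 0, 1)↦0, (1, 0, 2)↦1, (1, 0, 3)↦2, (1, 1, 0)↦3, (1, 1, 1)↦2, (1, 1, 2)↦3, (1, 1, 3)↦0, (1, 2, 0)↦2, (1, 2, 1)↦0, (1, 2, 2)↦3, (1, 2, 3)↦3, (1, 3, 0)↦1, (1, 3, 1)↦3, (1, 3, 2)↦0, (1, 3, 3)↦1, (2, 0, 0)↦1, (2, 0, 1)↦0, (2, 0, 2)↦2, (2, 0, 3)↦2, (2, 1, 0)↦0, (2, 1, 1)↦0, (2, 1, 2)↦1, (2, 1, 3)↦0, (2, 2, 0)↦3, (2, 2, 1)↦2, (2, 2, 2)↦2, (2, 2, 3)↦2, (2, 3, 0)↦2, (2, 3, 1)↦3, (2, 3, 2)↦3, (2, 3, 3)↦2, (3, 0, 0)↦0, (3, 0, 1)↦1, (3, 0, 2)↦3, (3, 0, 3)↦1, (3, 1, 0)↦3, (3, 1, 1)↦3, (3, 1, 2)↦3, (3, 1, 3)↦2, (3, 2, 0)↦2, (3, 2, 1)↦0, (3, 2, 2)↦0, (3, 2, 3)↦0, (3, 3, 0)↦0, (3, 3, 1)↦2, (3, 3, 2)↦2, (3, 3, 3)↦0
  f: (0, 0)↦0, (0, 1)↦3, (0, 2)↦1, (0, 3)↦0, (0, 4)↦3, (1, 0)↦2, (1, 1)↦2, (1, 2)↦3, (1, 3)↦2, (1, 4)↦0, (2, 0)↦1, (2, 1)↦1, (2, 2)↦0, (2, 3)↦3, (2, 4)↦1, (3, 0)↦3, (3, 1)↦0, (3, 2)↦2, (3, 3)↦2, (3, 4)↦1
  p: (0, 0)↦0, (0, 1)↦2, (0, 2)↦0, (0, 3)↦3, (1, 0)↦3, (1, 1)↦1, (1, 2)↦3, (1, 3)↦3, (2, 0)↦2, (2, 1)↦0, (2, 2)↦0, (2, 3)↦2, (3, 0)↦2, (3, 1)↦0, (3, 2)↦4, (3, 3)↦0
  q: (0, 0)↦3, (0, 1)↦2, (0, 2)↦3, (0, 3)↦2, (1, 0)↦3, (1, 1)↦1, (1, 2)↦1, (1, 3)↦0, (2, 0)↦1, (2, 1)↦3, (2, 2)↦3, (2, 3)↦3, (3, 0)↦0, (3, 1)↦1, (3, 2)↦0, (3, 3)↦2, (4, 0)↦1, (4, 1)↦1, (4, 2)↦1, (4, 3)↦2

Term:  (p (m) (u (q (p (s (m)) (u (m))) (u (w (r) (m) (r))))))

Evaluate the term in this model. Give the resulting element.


  m = 2
  m = 2
  (s (m)) = s(2,) = 3
  m = 2
  (u (m)) = u(2,) = 1
  (p (s (m)) (u (m))) = p(3, 1) = 0
  r = 3
  m = 2
  r = 3
  (w (r) (m) (r)) = w(3, 2, 3) = 0
  (u (w (r) (m) (r))) = u(0,) = 2
  (q (p (s (m)) (u (m))) (u (w (r) (m) (r)))) = q(0, 2) = 3
  (u (q (p (s (m)) (u (m))) (u (w (r) (m) (r))))) = u(3,) = 3
  (p (m) (u (q (p (s (m)) (u (m))) (u (w (r) (m) (r)))))) = p(2, 3) = 2

value = 2


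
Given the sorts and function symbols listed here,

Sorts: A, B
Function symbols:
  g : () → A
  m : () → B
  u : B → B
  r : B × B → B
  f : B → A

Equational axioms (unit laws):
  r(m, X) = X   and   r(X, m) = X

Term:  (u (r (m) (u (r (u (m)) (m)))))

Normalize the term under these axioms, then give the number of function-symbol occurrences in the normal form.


1. (u (r (m) (u (r (u (m)) (m)))))  →  (u (u (r (u (m)) (m))))
2. (u (u (r (u (m)) (m))))  →  (u (u (u (m))))
normal form: (u (u (u (m))))

size = 4


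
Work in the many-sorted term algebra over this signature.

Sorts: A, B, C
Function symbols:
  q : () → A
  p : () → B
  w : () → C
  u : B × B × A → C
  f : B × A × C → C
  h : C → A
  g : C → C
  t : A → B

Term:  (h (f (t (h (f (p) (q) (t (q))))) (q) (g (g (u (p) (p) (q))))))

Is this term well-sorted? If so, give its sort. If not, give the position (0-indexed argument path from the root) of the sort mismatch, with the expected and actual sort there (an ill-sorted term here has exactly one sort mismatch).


          (p) : B
          (q) : A
            (q) : A
          (t (q)) : B
        (f (p) (q) (t (q))) : ✗ arg 2 at [0, 0, 0, 0, 2] has sort B, expected C
    (q) : A
          (p) : B
          (p) : B
          (q) : A
        (u (p) (p) (q)) : C
      (g (u (p) (p) (q))) : C
    (g (g (u (p) (p) (q)))) : C

ill-sorted at position [0, 0, 0, 0, 2]: expected C, got B


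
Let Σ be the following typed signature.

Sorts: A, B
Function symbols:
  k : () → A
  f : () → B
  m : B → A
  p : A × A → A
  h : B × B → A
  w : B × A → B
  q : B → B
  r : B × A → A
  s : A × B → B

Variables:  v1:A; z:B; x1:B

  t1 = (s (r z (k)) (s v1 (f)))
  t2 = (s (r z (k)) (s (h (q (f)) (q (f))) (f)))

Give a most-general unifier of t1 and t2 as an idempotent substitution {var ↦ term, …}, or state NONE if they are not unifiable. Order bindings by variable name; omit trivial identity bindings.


{v1 ↦ (h (q (f)) (q (f)))}


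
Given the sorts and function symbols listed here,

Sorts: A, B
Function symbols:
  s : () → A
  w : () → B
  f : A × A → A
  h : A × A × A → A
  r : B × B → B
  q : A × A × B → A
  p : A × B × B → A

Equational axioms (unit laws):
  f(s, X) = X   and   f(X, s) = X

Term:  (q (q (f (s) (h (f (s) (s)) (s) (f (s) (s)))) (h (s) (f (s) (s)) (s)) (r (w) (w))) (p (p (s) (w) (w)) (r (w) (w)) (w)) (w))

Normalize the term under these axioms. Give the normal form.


normal form = (q (q (h (s) (s) (s)) (h (s) (s) (s)) (r (w) (w))) (p (p (s) (w) (w)) (r (w) (w)) (w)) (w))

1. (q (q (f (s) (h (f (s) (s)) (s) (f (s) (s)))) (h (s) (f (s) (s)) (s)) (r (w) (w))) (p (p (s) (w) (w)) (r (w) (w)) (w)) (w))  →  (q (q (h (f (s) (s)) (s) (f (s) (s))) (h (s) (f (s) (s)) (s)) (r (w) (w))) (p (p (s) (w) (w)) (r (w) (w)) (w)) (w))
2. (q (q (h (f (s) (s)) (s) (f (s) (s))) (h (s) (f (s) (s)) (s)) (r (w) (w))) (p (p (s) (w) (w)) (r (w) (w)) (w)) (w))  →  (q (q (h (s) (s) (f (s) (s))) (h (s) (f (s) (s)) (s)) (r (w) (w))) (p (p (s) (w) (w)) (r (w) (w)) (w)) (w))
3. (q (q (h (s) (s) (f (s) (s))) (h (s) (f (s) (s)) (s)) (r (w) (w))) (p (p (s) (w) (w)) (r (w) (w)) (w)) (w))  →  (q (q (h (s) (s) (s)) (h (s) (f (s) (s)) (s)) (r (w) (w))) (p (p (s) (w) (w)) (r (w) (w)) (w)) (w))
4. (q (q (h (s) (s) (s)) (h (s) (f (s) (s)) (s)) (r (w) (w))) (p (p (s) (w) (w)) (r (w) (w)) (w)) (w))  →  (q (q (h (s) (s) (s)) (h (s) (s) (s)) (r (w) (w))) (p (p (s) (w) (w)) (r (w) (w)) (w)) (w))


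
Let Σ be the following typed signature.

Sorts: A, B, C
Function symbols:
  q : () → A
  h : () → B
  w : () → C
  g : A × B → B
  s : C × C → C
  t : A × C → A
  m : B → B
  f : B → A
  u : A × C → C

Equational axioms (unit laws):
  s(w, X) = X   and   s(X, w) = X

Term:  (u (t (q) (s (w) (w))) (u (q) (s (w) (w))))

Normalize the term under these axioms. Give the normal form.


1. (u (t (q) (s (w) (w))) (u (q) (s (w) (w))))  →  (u (t (q) (w)) (u (q) (s (w) (w))))
2. (u (t (q) (w)) (u (q) (s (w) (w))))  →  (u (t (q) (w)) (u (q) (w)))

normal form = (u (t (q) (w)) (u (q) (w)))


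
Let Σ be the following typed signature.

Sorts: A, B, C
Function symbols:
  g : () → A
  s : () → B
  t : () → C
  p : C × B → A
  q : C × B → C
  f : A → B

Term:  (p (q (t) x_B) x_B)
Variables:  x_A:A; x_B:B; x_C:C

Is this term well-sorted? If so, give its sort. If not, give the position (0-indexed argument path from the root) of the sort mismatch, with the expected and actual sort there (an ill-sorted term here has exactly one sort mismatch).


    (t) : C
    x_B : B
  (q (t) x_B) : C
  x_B : B
(p (q (t) x_B) x_B) : A

well-sorted; sort = A


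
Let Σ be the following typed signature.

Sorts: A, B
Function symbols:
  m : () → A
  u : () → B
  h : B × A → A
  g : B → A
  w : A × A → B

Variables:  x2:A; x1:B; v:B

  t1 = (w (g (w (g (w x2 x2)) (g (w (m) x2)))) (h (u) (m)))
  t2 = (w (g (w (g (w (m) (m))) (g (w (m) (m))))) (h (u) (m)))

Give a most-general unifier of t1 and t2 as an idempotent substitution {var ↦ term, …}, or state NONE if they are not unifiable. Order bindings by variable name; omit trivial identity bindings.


{x2 ↦ (m)}


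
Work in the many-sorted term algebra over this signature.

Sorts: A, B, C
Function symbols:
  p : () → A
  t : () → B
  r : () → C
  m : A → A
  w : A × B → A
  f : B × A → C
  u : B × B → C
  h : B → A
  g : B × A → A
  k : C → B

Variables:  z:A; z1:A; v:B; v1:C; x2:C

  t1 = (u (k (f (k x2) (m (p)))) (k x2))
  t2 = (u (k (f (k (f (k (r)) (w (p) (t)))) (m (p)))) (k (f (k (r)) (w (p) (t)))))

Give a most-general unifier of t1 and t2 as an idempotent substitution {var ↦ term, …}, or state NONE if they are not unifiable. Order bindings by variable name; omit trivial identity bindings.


{x2 ↦ (f (k (r)) (w (p) (t)))}


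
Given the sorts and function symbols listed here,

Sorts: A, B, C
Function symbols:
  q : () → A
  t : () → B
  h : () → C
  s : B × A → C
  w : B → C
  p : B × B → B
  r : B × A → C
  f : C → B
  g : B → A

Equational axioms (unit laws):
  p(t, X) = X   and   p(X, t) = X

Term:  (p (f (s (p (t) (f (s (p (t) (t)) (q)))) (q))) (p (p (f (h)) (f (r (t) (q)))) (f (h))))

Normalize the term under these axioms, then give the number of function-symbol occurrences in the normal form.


size = 18

1. (p (f (s (p (t) (f (s (p (t) (t)) (q)))) (q))) (p (p (f (h)) (f (r (t) (q)))) (f (h))))  →  (p (f (s (f (s (p (t) (t)) (q))) (q))) (p (p (f (h)) (f (r (t) (q)))) (f (h))))
2. (p (f (s (f (s (p (t) (t)) (q))) (q))) (p (p (f (h)) (f (r (t) (q)))) (f (h))))  →  (p (f (s (f (s (t) (q))) (q))) (p (p (f (h)) (f (r (t) (q)))) (f (h))))
normal form: (p (f (s (f (s (t) (q))) (q))) (p (p (f (h)) (f (r (t) (q)))) (f (h))))


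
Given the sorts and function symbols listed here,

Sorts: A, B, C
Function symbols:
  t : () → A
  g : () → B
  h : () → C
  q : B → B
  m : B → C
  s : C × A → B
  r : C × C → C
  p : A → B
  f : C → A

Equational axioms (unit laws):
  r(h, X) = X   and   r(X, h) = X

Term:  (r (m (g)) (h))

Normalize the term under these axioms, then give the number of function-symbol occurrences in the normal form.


1. (r (m (g)) (h))  →  (m (g))
normal form: (m (g))

size = 2


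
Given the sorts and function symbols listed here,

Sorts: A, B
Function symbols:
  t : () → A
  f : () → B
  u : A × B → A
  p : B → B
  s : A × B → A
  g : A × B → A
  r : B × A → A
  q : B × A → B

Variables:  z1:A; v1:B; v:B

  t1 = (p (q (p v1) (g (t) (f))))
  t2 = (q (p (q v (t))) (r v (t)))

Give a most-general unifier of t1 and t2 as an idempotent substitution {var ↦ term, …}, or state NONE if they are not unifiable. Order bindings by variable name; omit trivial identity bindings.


NONE (not unifiable)

head clash or occurs-check failure — not unifiable


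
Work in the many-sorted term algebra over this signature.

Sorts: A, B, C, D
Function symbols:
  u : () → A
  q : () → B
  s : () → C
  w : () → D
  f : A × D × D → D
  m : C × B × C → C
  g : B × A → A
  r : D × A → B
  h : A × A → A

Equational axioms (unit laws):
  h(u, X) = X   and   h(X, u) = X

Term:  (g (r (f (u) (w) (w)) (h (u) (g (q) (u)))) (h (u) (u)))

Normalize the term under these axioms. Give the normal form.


normal form = (g (r (f (u) (w) (w)) (g (q) (u))) (u))

1. (g (r (f (u) (w) (w)) (h (u) (g (q) (u)))) (h (u) (u)))  →  (g (r (f (u) (w) (w)) (g (q) (u))) (h (u) (u)))
2. (g (r (f (u) (w) (w)) (g (q) (u))) (h (u) (u)))  →  (g (r (f (u) (w) (w)) (g (q) (u))) (u))


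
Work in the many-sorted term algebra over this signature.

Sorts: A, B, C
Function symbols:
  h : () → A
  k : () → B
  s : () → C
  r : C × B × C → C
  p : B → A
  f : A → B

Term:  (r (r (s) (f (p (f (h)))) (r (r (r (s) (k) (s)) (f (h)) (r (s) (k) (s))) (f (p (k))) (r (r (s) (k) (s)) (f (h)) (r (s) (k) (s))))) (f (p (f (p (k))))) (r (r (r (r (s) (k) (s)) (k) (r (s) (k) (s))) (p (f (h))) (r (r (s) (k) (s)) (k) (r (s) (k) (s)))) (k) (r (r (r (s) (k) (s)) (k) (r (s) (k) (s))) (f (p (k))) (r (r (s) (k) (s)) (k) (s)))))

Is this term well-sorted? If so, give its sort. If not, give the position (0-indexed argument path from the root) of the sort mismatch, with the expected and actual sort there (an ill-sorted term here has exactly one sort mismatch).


    (s) : C
          (h) : A
        (f (h)) : B
      (p (f (h))) : A
    (f (p (f (h)))) : B
          (s) : C
          (k) : B
          (s) : C
        (r (s) (k) (s)) : C
          (h) : A
        (f (h)) : B
          (s) : C
          (k) : B
          (s) : C
        (r (s) (k) (s)) : C
      (r (r (s) (k) (s)) (f (h)) (r (s) (k) (s))) : C
          (k) : B
        (p (k)) : A
      (f (p (k))) : B
          (s) : C
          (k) : B
          (s) : C
        (r (s) (k) (s)) : C
          (h) : A
        (f (h)) : B
          (s) : C
          (k) : B
          (s) : C
        (r (s) (k) (s)) : C
      (r (r (s) (k) (s)) (f (h)) (r (s) (k) (s))) : C
    (r (r (r (s) (k) (s)) (f (h)) (r (s) (k) (s))) (f (p (k))) (r (r (s) (k) (s)) (f (h)) (r (s) (k) (s)))) : C
  (r (s) (f (p (f (h)))) (r (r (r (s) (k) (s)) (f (h)) (r (s) (k) (s))) (f (p (k))) (r (r (s) (k) (s)) (f (h)) (r (s) (k) (s))))) : C
          (k) : B
        (p (k)) : A
      (f (p (k))) : B
    (p (f (p (k)))) : A
  (f (p (f (p (k))))) : B
          (s) : C
          (k) : B
          (s) : C
        (r (s) (k) (s)) : C
        (k) : B
          (s) : C
          (k) : B
          (s) : C
        (r (s) (k) (s)) : C
      (r (r (s) (k) (s)) (k) (r (s) (k) (s))) : C
          (h) : A
        (f (h)) : B
      (p (f (h))) : A
          (s) : C
          (k) : B
          (s) : C
        (r (s) (k) (s)) : C
        (k) : B
          (s) : C
          (k) : B
          (s) : C
        (r (s) (k) (s)) : C
      (r (r (s) (k) (s)) (k) (r (s) (k) (s))) : C
    (r (r (r (s) (k) (s)) (k) (r (s) (k) (s))) (p (f (h))) (r (r (s) (k) (s)) (k) (r (s) (k) (s)))) : ✗ arg 1 at [2, 0, 1] has sort A, expected B
    (k) : B
          (s) : C
          (k) : B
          (s) : C
        (r (s) (k) (s)) : C
        (k) : B
          (s) : C
          (k) : B
          (s) : C
        (r (s) (k) (s)) : C
      (r (r (s) (k) (s)) (k) (r (s) (k) (s))) : C
          (k) : B
        (p (k)) : A
      (f (p (k))) : B
          (s) : C
          (k) : B
          (s) : C
        (r (s) (k) (s)) : C
        (k) : B
        (s) : C
      (r (r (s) (k) (s)) (k) (s)) : C
    (r (r (r (s) (k) (s)) (k) (r (s) (k) (s))) (f (p (k))) (r (r (s) (k) (s)) (k) (s))) : C

ill-sorted at position [2, 0, 1]: expected B, got A


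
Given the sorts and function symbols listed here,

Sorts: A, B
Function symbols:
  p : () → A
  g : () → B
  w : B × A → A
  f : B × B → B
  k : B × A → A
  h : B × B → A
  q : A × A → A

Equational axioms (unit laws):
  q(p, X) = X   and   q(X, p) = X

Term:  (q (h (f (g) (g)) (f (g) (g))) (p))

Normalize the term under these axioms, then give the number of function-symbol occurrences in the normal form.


1. (q (h (f (g) (g)) (f (g) (g))) (p))  →  (h (f (g) (g)) (f (g) (g)))
normal form: (h (f (g) (g)) (f (g) (g)))

size = 7


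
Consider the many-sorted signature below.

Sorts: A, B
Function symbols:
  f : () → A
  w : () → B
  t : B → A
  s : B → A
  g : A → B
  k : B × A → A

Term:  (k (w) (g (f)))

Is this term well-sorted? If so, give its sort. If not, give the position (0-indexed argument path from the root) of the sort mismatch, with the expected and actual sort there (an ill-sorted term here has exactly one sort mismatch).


  (w) : B
    (f) : A
  (g (f)) : B
(k (w) (g (f))) : ✗ arg 1 at [1] has sort B, expected A

ill-sorted at position [1]: expected A, got B


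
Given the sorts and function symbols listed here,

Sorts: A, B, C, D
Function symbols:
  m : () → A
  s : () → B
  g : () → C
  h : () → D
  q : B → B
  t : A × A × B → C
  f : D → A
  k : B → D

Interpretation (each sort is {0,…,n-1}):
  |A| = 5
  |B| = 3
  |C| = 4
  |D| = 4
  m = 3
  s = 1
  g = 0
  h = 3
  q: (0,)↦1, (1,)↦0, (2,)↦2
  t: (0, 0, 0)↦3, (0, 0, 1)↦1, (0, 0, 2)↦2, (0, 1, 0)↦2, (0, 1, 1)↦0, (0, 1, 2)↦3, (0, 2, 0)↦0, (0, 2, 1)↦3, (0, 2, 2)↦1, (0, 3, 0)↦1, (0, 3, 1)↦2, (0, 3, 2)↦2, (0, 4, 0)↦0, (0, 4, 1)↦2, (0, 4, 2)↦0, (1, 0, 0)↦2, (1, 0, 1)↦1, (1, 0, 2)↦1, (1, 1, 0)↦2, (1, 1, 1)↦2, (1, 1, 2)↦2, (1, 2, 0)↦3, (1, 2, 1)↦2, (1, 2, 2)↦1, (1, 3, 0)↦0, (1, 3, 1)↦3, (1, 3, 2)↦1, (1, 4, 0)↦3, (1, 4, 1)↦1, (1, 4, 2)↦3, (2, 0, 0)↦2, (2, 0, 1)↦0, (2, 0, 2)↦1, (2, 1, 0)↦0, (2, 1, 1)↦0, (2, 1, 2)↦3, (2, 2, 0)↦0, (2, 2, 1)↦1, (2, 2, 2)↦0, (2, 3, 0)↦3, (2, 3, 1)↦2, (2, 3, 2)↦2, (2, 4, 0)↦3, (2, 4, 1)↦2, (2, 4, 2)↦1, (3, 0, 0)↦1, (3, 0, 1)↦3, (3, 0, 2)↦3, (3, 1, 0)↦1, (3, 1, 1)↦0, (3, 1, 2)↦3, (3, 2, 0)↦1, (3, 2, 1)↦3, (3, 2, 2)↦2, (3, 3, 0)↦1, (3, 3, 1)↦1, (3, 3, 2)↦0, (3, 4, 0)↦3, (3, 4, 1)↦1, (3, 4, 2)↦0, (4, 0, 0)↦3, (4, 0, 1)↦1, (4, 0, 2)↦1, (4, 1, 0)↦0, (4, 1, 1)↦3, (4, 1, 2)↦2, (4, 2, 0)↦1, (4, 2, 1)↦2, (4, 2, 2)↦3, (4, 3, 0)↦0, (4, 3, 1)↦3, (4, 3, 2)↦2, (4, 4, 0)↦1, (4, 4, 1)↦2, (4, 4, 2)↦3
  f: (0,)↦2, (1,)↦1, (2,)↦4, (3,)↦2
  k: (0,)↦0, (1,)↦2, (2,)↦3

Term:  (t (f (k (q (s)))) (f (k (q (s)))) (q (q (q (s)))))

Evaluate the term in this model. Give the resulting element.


value = 0

  s = 1
  (q (s)) = q(1,) = 0
  (k (q (s))) = k(0,) = 0
  (f (k (q (s)))) = f(0,) = 2
  s = 1
  (q (s)) = q(1,) = 0
  (k (q (s))) = k(0,) = 0
  (f (k (q (s)))) = f(0,) = 2
  s = 1
  (q (s)) = q(1,) = 0
  (q (q (s))) = q(0,) = 1
  (q (q (q (s)))) = q(1,) = 0
  (t (f (k (q (s)))) (f (k (q (s)))) (q (q (q (s))))) = t(2, 2, 0) = 0


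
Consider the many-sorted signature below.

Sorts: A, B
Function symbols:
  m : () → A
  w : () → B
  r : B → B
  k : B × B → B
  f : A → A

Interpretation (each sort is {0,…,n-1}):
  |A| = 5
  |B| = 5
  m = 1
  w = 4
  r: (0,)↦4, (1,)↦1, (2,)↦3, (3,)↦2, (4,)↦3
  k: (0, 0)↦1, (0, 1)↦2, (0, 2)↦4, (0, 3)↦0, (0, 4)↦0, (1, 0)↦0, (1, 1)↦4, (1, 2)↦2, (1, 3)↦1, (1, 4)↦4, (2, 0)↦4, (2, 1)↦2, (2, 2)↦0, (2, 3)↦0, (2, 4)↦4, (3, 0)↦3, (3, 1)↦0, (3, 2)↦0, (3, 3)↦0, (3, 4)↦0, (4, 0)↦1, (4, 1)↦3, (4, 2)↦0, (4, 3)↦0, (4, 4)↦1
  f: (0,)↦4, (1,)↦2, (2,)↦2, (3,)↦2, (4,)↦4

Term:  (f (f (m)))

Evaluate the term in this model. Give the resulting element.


  m = 1
  (f (m)) = f(1,) = 2
  (f (f (m))) = f(2,) = 2

value = 2


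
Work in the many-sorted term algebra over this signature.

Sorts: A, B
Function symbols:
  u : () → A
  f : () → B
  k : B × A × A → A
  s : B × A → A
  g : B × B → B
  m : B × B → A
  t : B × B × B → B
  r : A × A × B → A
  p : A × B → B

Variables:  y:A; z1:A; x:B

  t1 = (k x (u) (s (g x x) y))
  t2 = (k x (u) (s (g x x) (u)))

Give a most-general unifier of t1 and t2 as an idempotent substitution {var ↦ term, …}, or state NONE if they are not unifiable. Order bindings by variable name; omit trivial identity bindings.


{y ↦ (u)}


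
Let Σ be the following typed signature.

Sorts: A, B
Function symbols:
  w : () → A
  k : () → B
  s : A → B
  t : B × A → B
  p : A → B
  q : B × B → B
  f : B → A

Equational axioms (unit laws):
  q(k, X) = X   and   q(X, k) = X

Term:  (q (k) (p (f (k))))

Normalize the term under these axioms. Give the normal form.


1. (q (k) (p (f (k))))  →  (p (f (k)))

normal form = (p (f (k)))


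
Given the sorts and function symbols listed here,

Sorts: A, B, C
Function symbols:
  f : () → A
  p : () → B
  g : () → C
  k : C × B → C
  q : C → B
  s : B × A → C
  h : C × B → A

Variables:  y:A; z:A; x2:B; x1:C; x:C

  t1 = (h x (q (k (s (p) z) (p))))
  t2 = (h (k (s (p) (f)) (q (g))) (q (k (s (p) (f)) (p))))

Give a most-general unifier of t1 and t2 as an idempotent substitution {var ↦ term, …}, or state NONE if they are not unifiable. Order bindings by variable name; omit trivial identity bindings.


{x ↦ (k (s (p) (f)) (q (g))), z ↦ (f)}


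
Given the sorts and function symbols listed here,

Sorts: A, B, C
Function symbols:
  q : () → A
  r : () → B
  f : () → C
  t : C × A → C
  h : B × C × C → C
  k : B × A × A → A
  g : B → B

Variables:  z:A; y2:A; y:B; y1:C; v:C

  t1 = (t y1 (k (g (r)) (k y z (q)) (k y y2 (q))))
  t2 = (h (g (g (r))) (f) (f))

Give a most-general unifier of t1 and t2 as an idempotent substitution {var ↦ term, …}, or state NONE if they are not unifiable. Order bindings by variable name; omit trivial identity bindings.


NONE (not unifiable)

head clash or occurs-check failure — not unifiable


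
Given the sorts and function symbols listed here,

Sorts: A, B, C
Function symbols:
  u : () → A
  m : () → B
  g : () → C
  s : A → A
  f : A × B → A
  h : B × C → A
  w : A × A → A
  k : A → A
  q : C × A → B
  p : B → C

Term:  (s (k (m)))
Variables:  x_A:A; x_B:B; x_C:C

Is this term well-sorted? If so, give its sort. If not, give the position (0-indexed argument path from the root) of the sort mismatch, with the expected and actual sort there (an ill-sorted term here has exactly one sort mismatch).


ill-sorted at position [0, 0]: expected A, got B

    (m) : B
  (k (m)) : ✗ arg 0 at [0, 0] has sort B, expected A


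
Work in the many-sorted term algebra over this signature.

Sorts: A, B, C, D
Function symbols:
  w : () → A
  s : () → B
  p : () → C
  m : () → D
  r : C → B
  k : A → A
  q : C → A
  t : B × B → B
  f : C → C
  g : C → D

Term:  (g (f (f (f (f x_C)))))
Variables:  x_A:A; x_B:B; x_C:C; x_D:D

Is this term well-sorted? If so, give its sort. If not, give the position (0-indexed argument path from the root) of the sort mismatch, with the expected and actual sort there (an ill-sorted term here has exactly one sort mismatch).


well-sorted; sort = D

          x_C : C
        (f x_C) : C
      (f (f x_C)) : C
    (f (f (f x_C))) : C
  (f (f (f (f x_C)))) : C
(g (f (f (f (f x_C))))) : D


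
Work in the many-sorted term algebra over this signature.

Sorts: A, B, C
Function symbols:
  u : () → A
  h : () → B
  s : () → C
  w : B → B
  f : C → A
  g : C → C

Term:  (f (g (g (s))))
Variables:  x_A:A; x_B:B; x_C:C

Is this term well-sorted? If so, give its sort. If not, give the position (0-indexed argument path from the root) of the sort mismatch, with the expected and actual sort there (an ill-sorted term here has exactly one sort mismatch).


well-sorted; sort = A

      (s) : C
    (g (s)) : C
  (g (g (s))) : C
(f (g (g (s)))) : A


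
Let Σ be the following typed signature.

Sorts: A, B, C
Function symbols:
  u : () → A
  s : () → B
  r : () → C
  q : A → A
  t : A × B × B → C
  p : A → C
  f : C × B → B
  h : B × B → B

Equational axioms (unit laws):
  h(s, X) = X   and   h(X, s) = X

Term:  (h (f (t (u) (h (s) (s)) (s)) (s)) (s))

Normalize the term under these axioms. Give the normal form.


1. (h (f (t (u) (h (s) (s)) (s)) (s)) (s))  →  (f (t (u) (h (s) (s)) (s)) (s))
2. (f (t (u) (h (s) (s)) (s)) (s))  →  (f (t (u) (s) (s)) (s))

normal form = (f (t (u) (s) (s)) (s))


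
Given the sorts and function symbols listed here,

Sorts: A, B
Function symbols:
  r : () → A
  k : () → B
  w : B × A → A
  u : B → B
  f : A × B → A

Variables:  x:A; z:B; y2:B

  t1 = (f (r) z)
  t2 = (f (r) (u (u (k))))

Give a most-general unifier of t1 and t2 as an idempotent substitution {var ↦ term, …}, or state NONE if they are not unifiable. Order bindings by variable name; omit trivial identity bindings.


{z ↦ (u (u (k)))}


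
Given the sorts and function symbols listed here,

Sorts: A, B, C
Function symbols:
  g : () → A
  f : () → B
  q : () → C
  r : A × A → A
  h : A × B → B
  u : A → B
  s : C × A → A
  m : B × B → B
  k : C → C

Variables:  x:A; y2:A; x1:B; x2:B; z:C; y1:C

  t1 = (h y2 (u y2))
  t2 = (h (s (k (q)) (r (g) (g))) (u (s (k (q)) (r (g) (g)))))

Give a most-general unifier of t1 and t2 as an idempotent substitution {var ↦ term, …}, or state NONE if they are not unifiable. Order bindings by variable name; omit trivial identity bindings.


{y2 ↦ (s (k (q)) (r (g) (g)))}
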